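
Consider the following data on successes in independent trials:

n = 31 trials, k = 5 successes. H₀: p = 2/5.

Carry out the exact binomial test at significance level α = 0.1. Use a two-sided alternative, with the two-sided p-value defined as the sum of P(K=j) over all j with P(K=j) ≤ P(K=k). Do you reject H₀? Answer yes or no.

reject H₀: yes

Exact binomial: n=31, k=5, p₀=2/5=0.4000
P(X=j) = C(n,j)·p₀^j·(1−p₀)^(n−j); p = Σ P(X=j) over j with P(X=j) ≤ P(X=5)
p-value (two-sided) = 0.00565
At α=0.1: p < α → reject H₀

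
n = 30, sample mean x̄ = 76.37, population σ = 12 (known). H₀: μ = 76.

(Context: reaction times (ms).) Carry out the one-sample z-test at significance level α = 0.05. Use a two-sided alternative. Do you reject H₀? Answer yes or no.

reject H₀: no

SE = σ/√n = 12/√30 = 2.1909
z = (x̄−μ₀)/SE = (76.37−76)/2.1909 = 0.1689
p-value (two-sided) = 0.86589
At α=0.05: p ≥ α → fail to reject H₀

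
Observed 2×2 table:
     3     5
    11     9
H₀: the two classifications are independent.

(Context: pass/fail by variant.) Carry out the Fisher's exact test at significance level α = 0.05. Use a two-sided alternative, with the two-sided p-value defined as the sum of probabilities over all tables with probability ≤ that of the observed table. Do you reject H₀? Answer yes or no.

Margins: r₁=8, r₂=20, c₁=14, c₂=14, n=28
p_obs = C(8,3)·C(20,11)/C(28,14); sum pmf over tables with pmf ≤ p_obs
p-value (two-sided) = 0.67762
At α=0.05: p ≥ α → fail to reject H₀

reject H₀: no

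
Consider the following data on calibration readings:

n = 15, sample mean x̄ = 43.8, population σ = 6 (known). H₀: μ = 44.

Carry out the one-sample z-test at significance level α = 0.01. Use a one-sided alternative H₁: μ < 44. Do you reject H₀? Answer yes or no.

SE = σ/√n = 6/√15 = 1.5492
z = (x̄−μ₀)/SE = (43.8−44)/1.5492 = -0.1291
p-value (one-sided, H₁ less) = 0.44864
At α=0.01: p ≥ α → fail to reject H₀

reject H₀: no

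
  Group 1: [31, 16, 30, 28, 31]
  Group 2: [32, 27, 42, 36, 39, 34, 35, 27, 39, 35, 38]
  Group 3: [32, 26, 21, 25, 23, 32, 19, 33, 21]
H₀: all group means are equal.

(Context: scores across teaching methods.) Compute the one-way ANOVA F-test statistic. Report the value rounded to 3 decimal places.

Group means [27.20, 34.91, 25.78], grand mean 30.080
SSB = Σnᵢ(x̄ᵢ−x̄)² = 464.575; SSW = ΣΣ(x−x̄ᵢ)² = 621.265
MSB = 464.575/2 = 232.2877; MSW = 621.265/22 = 28.2393
F = MSB/MSW = 8.2257
df = (2, 22)

test statistic = 8.226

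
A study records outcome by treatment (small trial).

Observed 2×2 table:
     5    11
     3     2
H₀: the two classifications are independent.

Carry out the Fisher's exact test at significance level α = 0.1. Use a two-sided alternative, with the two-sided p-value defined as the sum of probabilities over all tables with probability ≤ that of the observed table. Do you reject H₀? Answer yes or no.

reject H₀: no

Margins: r₁=16, r₂=5, c₁=8, c₂=13, n=21
p_obs = C(16,5)·C(5,3)/C(21,8); sum pmf over tables with pmf ≤ p_obs
p-value (two-sided) = 0.32537
At α=0.1: p ≥ α → fail to reject H₀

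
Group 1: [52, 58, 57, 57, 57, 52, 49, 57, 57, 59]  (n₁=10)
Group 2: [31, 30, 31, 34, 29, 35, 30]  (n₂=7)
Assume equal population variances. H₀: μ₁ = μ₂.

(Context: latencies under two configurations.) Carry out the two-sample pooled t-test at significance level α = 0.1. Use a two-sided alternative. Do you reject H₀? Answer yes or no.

reject H₀: yes

x̄₁=55.500, s₁=3.274, n₁=10
x̄₂=31.429, s₂=2.225, n₂=7
s_p² = [9·3.274² + 6·2.225²]/15 = 8.4143
SE = √(s_p²·(1/10+1/7)) = 1.4295
t = (55.500−31.429)/1.4295 = 16.8391
df = 15
p-value (two-sided) = 0.00000
At α=0.1: p < α → reject H₀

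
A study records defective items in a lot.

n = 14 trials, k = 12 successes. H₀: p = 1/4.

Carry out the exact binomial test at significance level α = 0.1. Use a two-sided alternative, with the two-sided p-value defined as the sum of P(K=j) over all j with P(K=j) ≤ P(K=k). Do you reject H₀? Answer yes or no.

reject H₀: yes

Exact binomial: n=14, k=12, p₀=1/4=0.2500
P(X=j) = C(n,j)·p₀^j·(1−p₀)^(n−j); p = Σ P(X=j) over j with P(X=j) ≤ P(X=12)
p-value (two-sided) = 0.00000
At α=0.1: p < α → reject H₀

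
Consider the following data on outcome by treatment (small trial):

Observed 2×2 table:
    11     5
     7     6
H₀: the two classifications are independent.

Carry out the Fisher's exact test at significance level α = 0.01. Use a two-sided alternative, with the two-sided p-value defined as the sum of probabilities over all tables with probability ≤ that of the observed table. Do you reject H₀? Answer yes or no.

reject H₀: no

Margins: r₁=16, r₂=13, c₁=18, c₂=11, n=29
p_obs = C(16,11)·C(13,7)/C(29,18); sum pmf over tables with pmf ≤ p_obs
p-value (two-sided) = 0.46568
At α=0.01: p ≥ α → fail to reject H₀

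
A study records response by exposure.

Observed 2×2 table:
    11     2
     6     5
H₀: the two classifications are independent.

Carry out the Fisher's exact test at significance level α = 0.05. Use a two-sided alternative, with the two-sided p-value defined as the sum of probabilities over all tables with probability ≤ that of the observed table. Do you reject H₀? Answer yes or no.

reject H₀: no

Margins: r₁=13, r₂=11, c₁=17, c₂=7, n=24
p_obs = C(13,11)·C(11,6)/C(24,17); sum pmf over tables with pmf ≤ p_obs
p-value (two-sided) = 0.18192
At α=0.05: p ≥ α → fail to reject H₀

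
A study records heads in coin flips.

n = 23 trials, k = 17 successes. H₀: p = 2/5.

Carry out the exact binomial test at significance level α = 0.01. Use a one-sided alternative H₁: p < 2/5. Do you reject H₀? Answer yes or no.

reject H₀: no

Exact binomial: n=23, k=17, p₀=2/5=0.4000
P(X≤17) from Σ C(n,i)·p₀^i·(1−p₀)^(n−i)
p-value (one-sided, H₁ less) = 0.99978
At α=0.01: p ≥ α → fail to reject H₀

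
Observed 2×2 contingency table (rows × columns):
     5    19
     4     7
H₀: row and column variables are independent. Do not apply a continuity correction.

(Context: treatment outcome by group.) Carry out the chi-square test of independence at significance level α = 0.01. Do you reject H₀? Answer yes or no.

Row totals [24, 11], col totals [9, 26], n=35
χ² = (5−6.17)²/6.17 + (19−17.83)²/17.83 + (4−2.83)²/2.83 + (7−8.17)²/8.17 = 0.9524
df = 1
p-value (upper-tail) = 0.32911
At α=0.01: p ≥ α → fail to reject H₀

reject H₀: no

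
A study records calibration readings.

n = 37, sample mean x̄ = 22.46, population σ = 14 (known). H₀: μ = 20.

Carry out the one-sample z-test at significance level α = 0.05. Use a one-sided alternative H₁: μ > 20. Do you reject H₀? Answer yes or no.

SE = σ/√n = 14/√37 = 2.3016
z = (x̄−μ₀)/SE = (22.46−20)/2.3016 = 1.0688
p-value (one-sided, H₁ greater) = 0.14257
At α=0.05: p ≥ α → fail to reject H₀

reject H₀: no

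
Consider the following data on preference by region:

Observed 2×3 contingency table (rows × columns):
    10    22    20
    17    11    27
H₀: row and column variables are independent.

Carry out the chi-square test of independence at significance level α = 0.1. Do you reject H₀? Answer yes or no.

Row totals [52, 55], col totals [27, 33, 47], n=107
χ² = (10−13.12)²/13.12 + (22−16.04)²/16.04 + (20−22.84)²/22.84 + (17−13.88)²/13.88 + (11−16.96)²/16.96 + (27−24.16)²/24.16 = 6.4450
df = 2
p-value (upper-tail) = 0.03986
At α=0.1: p < α → reject H₀

reject H₀: yes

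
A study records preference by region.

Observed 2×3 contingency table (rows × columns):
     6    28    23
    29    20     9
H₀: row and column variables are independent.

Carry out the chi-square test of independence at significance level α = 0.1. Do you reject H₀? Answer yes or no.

reject H₀: yes

Row totals [57, 58], col totals [35, 48, 32], n=115
χ² = (6−17.35)²/17.35 + (28−23.79)²/23.79 + (23−15.86)²/15.86 + (29−17.65)²/17.65 + (20−24.21)²/24.21 + (9−16.14)²/16.14 = 22.5656
df = 2
p-value (upper-tail) = 0.00001
At α=0.1: p < α → reject H₀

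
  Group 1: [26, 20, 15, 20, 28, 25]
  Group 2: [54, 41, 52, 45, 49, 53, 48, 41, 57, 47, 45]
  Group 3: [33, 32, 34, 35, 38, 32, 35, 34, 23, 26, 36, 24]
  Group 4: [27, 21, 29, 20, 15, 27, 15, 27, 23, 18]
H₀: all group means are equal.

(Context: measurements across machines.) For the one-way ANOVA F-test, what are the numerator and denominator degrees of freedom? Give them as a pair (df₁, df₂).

k = 4 groups, N = 39 total
df = (k−1, N−k) = (4−1, 39−4) = (3, 35)

degrees of freedom = [3, 35]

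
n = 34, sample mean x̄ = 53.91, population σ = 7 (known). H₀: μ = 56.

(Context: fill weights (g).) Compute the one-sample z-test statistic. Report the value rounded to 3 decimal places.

SE = σ/√n = 7/√34 = 1.2005
z = (x̄−μ₀)/SE = (53.91−56)/1.2005 = -1.7410

test statistic = -1.741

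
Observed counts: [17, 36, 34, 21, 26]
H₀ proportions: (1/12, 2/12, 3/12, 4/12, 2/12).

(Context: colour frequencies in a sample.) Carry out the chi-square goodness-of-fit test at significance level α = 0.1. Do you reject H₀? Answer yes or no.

n = 134; E_i = n·p_i = [11.17, 22.33, 33.50, 44.67, 22.33]
χ² = (17−11.17)²/11.17 + (36−22.33)²/22.33 + (34−33.50)²/33.50 + (21−44.67)²/44.67 + (26−22.33)²/22.33 = 24.5597
df = 4
p-value (upper-tail) = 0.00006
At α=0.1: p < α → reject H₀

reject H₀: yes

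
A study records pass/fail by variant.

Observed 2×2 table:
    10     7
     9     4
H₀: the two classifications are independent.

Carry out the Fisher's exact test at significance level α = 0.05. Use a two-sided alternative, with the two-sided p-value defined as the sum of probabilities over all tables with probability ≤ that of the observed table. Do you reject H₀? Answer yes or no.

reject H₀: no

Margins: r₁=17, r₂=13, c₁=19, c₂=11, n=30
p_obs = C(17,10)·C(13,9)/C(30,19); sum pmf over tables with pmf ≤ p_obs
p-value (two-sided) = 0.70843
At α=0.05: p ≥ α → fail to reject H₀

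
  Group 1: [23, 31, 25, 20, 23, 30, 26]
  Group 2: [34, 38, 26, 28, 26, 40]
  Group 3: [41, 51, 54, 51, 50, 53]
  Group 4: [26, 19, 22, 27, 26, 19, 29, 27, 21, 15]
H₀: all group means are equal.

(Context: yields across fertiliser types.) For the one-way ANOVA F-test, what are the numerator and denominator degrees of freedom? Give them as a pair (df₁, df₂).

degrees of freedom = [3, 25]

k = 4 groups, N = 29 total
df = (k−1, N−k) = (4−1, 29−4) = (3, 25)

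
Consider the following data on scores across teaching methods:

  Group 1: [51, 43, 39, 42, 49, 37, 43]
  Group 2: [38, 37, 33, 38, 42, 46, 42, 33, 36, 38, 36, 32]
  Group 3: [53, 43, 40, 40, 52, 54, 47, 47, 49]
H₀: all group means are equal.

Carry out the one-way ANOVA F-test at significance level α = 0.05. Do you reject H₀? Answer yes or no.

Group means [43.43, 37.58, 47.22], grand mean 42.143
SSB = Σnᵢ(x̄ᵢ−x̄)² = 493.242; SSW = ΣΣ(x−x̄ᵢ)² = 568.187
MSB = 493.242/2 = 246.6210; MSW = 568.187/25 = 22.7275
F = MSB/MSW = 10.8512
df = (2, 25)
p-value (upper-tail) = 0.00041
At α=0.05: p < α → reject H₀

reject H₀: yes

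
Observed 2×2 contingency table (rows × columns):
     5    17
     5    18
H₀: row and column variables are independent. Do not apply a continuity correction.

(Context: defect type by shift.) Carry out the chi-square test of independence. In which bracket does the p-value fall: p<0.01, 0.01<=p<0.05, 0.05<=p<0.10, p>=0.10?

p-value bracket: p>=0.10

Row totals [22, 23], col totals [10, 35], n=45
χ² = (5−4.89)²/4.89 + (17−17.11)²/17.11 + (5−5.11)²/5.11 + (18−17.89)²/17.89 = 0.0064
df = 1
p-value (upper-tail) = 0.93647
→ bracket: p>=0.10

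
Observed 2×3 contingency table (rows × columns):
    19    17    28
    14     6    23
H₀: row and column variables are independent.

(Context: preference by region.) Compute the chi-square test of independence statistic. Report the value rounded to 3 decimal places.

Row totals [64, 43], col totals [33, 23, 51], n=107
χ² = (19−19.74)²/19.74 + (17−13.76)²/13.76 + (28−30.50)²/30.50 + (14−13.26)²/13.26 + (6−9.24)²/9.24 + (23−20.50)²/20.50 = 2.4828
df = 2

test statistic = 2.483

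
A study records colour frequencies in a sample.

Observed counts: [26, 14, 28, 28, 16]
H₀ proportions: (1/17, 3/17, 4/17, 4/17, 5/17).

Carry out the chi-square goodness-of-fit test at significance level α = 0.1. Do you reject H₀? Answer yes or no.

n = 112; E_i = n·p_i = [6.59, 19.76, 26.35, 26.35, 32.94]
χ² = (26−6.59)²/6.59 + (14−19.76)²/19.76 + (28−26.35)²/26.35 + (28−26.35)²/26.35 + (16−32.94)²/32.94 = 67.7952
df = 4
p-value (upper-tail) = 0.00000
At α=0.1: p < α → reject H₀

reject H₀: yes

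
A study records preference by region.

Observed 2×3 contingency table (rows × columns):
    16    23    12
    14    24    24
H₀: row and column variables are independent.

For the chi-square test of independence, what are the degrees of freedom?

df = (r−1)(c−1) = (2−1)·(3−1) = 2

degrees of freedom = 2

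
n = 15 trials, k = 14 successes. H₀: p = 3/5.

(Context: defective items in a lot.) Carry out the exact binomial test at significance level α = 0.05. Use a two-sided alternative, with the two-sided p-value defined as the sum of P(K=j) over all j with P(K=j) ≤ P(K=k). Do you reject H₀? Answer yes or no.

Exact binomial: n=15, k=14, p₀=3/5=0.6000
P(X=j) = C(n,j)·p₀^j·(1−p₀)^(n−j); p = Σ P(X=j) over j with P(X=j) ≤ P(X=14)
p-value (two-sided) = 0.00710
At α=0.05: p < α → reject H₀

reject H₀: yes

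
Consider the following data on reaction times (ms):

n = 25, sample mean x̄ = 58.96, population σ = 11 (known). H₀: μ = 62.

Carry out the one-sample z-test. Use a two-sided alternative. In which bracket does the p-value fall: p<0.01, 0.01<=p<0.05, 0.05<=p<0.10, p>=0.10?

SE = σ/√n = 11/√25 = 2.2000
z = (x̄−μ₀)/SE = (58.96−62)/2.2000 = -1.3818
p-value (two-sided) = 0.16703
→ bracket: p>=0.10

p-value bracket: p>=0.10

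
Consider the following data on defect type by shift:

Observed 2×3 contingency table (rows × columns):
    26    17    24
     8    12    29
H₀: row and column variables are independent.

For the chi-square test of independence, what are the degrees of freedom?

degrees of freedom = 2

df = (r−1)(c−1) = (2−1)·(3−1) = 2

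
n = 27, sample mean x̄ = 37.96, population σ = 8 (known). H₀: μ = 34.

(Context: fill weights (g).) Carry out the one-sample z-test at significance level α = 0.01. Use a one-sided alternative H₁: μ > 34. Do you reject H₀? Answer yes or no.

SE = σ/√n = 8/√27 = 1.5396
z = (x̄−μ₀)/SE = (37.96−34)/1.5396 = 2.5721
p-value (one-sided, H₁ greater) = 0.00505
At α=0.01: p < α → reject H₀

reject H₀: yes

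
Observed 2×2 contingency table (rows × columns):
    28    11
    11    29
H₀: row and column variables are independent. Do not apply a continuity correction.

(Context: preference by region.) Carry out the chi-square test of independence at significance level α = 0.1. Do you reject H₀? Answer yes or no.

Row totals [39, 40], col totals [39, 40], n=79
χ² = (28−19.25)²/19.25 + (11−19.75)²/19.75 + (11−19.75)²/19.75 + (29−20.25)²/20.25 = 15.5001
df = 1
p-value (upper-tail) = 0.00008
At α=0.1: p < α → reject H₀

reject H₀: yes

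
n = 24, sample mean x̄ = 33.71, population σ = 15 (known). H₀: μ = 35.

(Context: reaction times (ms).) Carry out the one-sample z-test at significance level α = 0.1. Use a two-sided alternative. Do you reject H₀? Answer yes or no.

SE = σ/√n = 15/√24 = 3.0619
z = (x̄−μ₀)/SE = (33.71−35)/3.0619 = -0.4213
p-value (two-sided) = 0.67353
At α=0.1: p ≥ α → fail to reject H₀

reject H₀: no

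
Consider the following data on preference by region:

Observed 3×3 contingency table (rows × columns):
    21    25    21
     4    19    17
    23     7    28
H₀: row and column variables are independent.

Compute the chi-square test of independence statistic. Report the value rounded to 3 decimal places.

test statistic = 20.776

Row totals [67, 40, 58], col totals [48, 51, 66], n=165
χ² = (21−19.49)²/19.49 + (25−20.71)²/20.71 + (21−26.80)²/26.80 + (4−11.64)²/11.64 + (19−12.36)²/12.36 + (17−16.00)²/16.00 + (23−16.87)²/16.87 + (7−17.93)²/17.93 + (28−23.20)²/23.20 = 20.7759
df = 4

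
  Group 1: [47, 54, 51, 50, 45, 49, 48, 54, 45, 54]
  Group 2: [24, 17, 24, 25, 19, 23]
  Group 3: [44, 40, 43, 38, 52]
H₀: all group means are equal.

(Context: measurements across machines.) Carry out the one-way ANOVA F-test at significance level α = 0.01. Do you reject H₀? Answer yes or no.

Group means [49.70, 22.00, 43.40], grand mean 40.286
SSB = Σnᵢ(x̄ᵢ−x̄)² = 2940.986; SSW = ΣΣ(x−x̄ᵢ)² = 279.300
MSB = 2940.986/2 = 1470.4929; MSW = 279.300/18 = 15.5167
F = MSB/MSW = 94.7686
df = (2, 18)
p-value (upper-tail) = 0.00000
At α=0.01: p < α → reject H₀

reject H₀: yes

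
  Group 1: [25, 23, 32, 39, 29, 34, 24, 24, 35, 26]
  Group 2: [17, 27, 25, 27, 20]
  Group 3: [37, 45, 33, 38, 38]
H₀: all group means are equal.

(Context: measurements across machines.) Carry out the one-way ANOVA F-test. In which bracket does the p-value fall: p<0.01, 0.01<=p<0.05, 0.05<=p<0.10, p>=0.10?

p-value bracket: p<0.01

Group means [29.10, 23.20, 38.20], grand mean 29.900
SSB = Σnᵢ(x̄ᵢ−x̄)² = 575.300; SSW = ΣΣ(x−x̄ᵢ)² = 436.500
MSB = 575.300/2 = 287.6500; MSW = 436.500/17 = 25.6765
F = MSB/MSW = 11.2029
df = (2, 17)
p-value (upper-tail) = 0.00079
→ bracket: p<0.01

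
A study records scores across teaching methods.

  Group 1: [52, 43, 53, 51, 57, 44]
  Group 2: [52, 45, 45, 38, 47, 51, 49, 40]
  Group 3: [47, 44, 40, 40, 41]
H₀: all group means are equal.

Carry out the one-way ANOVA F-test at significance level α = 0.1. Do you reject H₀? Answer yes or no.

reject H₀: yes

Group means [50.00, 45.88, 42.40], grand mean 46.263
SSB = Σnᵢ(x̄ᵢ−x̄)² = 159.609; SSW = ΣΣ(x−x̄ᵢ)² = 358.075
MSB = 159.609/2 = 79.8046; MSW = 358.075/16 = 22.3797
F = MSB/MSW = 3.5659
df = (2, 16)
p-value (upper-tail) = 0.05239
At α=0.1: p < α → reject H₀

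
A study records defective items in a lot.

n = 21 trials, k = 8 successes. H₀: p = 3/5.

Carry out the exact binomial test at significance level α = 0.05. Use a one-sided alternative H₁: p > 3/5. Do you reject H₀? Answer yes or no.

Exact binomial: n=21, k=8, p₀=3/5=0.6000
P(X≥8) from Σ C(n,i)·p₀^i·(1−p₀)^(n−i)
p-value (one-sided, H₁ greater) = 0.98771
At α=0.05: p ≥ α → fail to reject H₀

reject H₀: no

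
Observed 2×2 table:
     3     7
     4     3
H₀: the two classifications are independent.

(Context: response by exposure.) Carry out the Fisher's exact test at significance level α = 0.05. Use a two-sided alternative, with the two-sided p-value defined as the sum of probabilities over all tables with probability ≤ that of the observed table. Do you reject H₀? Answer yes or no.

reject H₀: no

Margins: r₁=10, r₂=7, c₁=7, c₂=10, n=17
p_obs = C(10,3)·C(7,4)/C(17,7); sum pmf over tables with pmf ≤ p_obs
p-value (two-sided) = 0.34996
At α=0.05: p ≥ α → fail to reject H₀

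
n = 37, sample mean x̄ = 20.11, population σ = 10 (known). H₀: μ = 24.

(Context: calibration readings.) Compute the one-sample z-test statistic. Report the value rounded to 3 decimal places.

test statistic = -2.366

SE = σ/√n = 10/√37 = 1.6440
z = (x̄−μ₀)/SE = (20.11−24)/1.6440 = -2.3662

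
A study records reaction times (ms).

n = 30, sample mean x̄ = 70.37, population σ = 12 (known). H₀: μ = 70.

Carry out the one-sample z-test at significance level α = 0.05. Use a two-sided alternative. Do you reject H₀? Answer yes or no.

reject H₀: no

SE = σ/√n = 12/√30 = 2.1909
z = (x̄−μ₀)/SE = (70.37−70)/2.1909 = 0.1689
p-value (two-sided) = 0.86589
At α=0.05: p ≥ α → fail to reject H₀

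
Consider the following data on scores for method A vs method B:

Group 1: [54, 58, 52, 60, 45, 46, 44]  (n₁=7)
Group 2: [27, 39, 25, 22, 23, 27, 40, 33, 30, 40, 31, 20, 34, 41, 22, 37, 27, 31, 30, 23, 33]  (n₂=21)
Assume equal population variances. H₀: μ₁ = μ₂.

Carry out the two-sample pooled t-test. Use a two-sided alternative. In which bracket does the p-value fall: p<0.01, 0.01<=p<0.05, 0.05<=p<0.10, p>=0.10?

x̄₁=51.286, s₁=6.448, n₁=7
x̄₂=30.238, s₂=6.572, n₂=21
s_p² = [6·6.448² + 20·6.572²]/26 = 42.8168
SE = √(s_p²·(1/7+1/21)) = 2.8558
t = (51.286−30.238)/2.8558 = 7.3701
df = 26
p-value (two-sided) = 0.00000
→ bracket: p<0.01

p-value bracket: p<0.01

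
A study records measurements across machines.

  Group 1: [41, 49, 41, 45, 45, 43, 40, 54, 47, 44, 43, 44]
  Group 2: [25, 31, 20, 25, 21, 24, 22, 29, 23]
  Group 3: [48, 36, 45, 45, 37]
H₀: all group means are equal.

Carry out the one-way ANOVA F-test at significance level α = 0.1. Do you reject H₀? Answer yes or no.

Group means [44.67, 24.44, 42.20], grand mean 37.192
SSB = Σnᵢ(x̄ᵢ−x̄)² = 2258.350; SSW = ΣΣ(x−x̄ᵢ)² = 385.689
MSB = 2258.350/2 = 1129.1748; MSW = 385.689/23 = 16.7691
F = MSB/MSW = 67.3367
df = (2, 23)
p-value (upper-tail) = 0.00000
At α=0.1: p < α → reject H₀

reject H₀: yes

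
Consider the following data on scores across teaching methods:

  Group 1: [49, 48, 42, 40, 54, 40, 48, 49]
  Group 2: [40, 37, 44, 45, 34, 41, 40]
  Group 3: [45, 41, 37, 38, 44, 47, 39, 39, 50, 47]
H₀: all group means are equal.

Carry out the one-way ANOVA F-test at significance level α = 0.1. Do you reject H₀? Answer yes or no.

Group means [46.25, 40.14, 42.70], grand mean 43.120
SSB = Σnᵢ(x̄ᵢ−x̄)² = 142.183; SSW = ΣΣ(x−x̄ᵢ)² = 446.457
MSB = 142.183/2 = 71.0914; MSW = 446.457/22 = 20.2935
F = MSB/MSW = 3.5032
df = (2, 22)
p-value (upper-tail) = 0.04778
At α=0.1: p < α → reject H₀

reject H₀: yes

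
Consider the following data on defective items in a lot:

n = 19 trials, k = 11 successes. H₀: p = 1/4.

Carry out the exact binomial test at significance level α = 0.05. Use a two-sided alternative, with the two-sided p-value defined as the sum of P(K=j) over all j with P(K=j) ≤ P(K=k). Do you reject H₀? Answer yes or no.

Exact binomial: n=19, k=11, p₀=1/4=0.2500
P(X=j) = C(n,j)·p₀^j·(1−p₀)^(n−j); p = Σ P(X=j) over j with P(X=j) ≤ P(X=11)
p-value (two-sided) = 0.00229
At α=0.05: p < α → reject H₀

reject H₀: yes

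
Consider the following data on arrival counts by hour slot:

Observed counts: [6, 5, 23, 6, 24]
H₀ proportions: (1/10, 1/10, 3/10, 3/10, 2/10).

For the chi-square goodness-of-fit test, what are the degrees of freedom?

degrees of freedom = 4

df = k − 1 = 5 − 1 = 4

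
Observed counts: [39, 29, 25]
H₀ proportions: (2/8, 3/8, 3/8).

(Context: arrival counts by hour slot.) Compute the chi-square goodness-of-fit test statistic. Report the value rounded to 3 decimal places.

test statistic = 14.455

n = 93; E_i = n·p_i = [23.25, 34.88, 34.88]
χ² = (39−23.25)²/23.25 + (29−34.88)²/34.88 + (25−34.88)²/34.88 = 14.4552
df = 2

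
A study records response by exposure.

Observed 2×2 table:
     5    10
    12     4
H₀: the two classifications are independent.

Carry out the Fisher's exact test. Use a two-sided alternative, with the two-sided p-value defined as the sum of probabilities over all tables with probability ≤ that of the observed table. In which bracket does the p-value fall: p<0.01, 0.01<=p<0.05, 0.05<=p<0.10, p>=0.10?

Margins: r₁=15, r₂=16, c₁=17, c₂=14, n=31
p_obs = C(15,5)·C(16,12)/C(31,17); sum pmf over tables with pmf ≤ p_obs
p-value (two-sided) = 0.03195
→ bracket: 0.01<=p<0.05

p-value bracket: 0.01<=p<0.05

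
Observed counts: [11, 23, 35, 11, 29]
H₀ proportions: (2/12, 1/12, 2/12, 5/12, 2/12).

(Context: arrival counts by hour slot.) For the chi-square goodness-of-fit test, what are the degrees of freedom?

degrees of freedom = 4

df = k − 1 = 5 − 1 = 4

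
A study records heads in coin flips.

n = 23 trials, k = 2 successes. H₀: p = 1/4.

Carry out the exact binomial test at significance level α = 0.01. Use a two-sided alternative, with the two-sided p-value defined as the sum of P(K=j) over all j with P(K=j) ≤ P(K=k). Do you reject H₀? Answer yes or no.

Exact binomial: n=23, k=2, p₀=1/4=0.2500
P(X=j) = C(n,j)·p₀^j·(1−p₀)^(n−j); p = Σ P(X=j) over j with P(X=j) ≤ P(X=2)
p-value (two-sided) = 0.08998
At α=0.01: p ≥ α → fail to reject H₀

reject H₀: no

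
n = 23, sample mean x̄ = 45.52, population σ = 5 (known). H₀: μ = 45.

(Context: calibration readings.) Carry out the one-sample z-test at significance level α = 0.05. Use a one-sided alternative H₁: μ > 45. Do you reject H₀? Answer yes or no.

SE = σ/√n = 5/√23 = 1.0426
z = (x̄−μ₀)/SE = (45.52−45)/1.0426 = 0.4988
p-value (one-sided, H₁ greater) = 0.30897
At α=0.05: p ≥ α → fail to reject H₀

reject H₀: no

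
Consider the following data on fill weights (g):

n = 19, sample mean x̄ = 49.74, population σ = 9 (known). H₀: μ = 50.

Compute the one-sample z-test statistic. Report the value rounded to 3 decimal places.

test statistic = -0.126

SE = σ/√n = 9/√19 = 2.0647
z = (x̄−μ₀)/SE = (49.74−50)/2.0647 = -0.1259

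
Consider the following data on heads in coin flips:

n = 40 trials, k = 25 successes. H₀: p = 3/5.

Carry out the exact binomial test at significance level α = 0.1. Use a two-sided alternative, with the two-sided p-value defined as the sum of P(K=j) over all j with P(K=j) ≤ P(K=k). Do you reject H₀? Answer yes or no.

Exact binomial: n=40, k=25, p₀=3/5=0.6000
P(X=j) = C(n,j)·p₀^j·(1−p₀)^(n−j); p = Σ P(X=j) over j with P(X=j) ≤ P(X=25)
p-value (two-sided) = 0.87209
At α=0.1: p ≥ α → fail to reject H₀

reject H₀: no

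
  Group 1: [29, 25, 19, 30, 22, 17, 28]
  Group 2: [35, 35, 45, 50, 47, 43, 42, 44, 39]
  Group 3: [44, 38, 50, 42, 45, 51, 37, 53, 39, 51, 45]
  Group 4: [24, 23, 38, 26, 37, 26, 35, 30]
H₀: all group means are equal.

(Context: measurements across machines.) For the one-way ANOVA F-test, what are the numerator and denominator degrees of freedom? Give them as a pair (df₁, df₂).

k = 4 groups, N = 35 total
df = (k−1, N−k) = (4−1, 35−4) = (3, 31)

degrees of freedom = [3, 31]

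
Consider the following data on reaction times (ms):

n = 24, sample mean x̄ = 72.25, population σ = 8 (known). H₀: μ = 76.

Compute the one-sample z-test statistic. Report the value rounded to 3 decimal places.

test statistic = -2.296

SE = σ/√n = 8/√24 = 1.6330
z = (x̄−μ₀)/SE = (72.25−76)/1.6330 = -2.2964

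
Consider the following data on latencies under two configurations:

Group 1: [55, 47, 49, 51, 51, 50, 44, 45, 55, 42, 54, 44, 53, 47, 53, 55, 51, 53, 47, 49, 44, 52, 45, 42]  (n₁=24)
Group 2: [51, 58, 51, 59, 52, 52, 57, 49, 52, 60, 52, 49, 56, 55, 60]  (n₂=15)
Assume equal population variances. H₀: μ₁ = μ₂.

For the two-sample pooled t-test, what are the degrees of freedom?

df = n₁ + n₂ − 2 = 24 + 15 − 2 = 37

degrees of freedom = 37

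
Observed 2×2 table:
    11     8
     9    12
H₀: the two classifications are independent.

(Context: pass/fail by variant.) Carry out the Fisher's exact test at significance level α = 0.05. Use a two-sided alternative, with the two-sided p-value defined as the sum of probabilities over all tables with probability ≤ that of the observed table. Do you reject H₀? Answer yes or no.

reject H₀: no

Margins: r₁=19, r₂=21, c₁=20, c₂=20, n=40
p_obs = C(19,11)·C(21,9)/C(40,20); sum pmf over tables with pmf ≤ p_obs
p-value (two-sided) = 0.52725
At α=0.05: p ≥ α → fail to reject H₀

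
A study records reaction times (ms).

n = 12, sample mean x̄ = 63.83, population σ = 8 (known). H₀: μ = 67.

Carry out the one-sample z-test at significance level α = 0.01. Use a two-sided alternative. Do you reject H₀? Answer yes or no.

SE = σ/√n = 8/√12 = 2.3094
z = (x̄−μ₀)/SE = (63.83−67)/2.3094 = -1.3727
p-value (two-sided) = 0.16986
At α=0.01: p ≥ α → fail to reject H₀

reject H₀: no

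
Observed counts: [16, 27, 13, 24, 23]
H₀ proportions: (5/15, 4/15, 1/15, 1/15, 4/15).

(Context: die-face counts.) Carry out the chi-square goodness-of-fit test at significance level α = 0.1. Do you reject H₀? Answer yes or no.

reject H₀: yes

n = 103; E_i = n·p_i = [34.33, 27.47, 6.87, 6.87, 27.47]
χ² = (16−34.33)²/34.33 + (27−27.47)²/27.47 + (13−6.87)²/6.87 + (24−6.87)²/6.87 + (23−27.47)²/27.47 = 58.7524
df = 4
p-value (upper-tail) = 0.00000
At α=0.1: p < α → reject H₀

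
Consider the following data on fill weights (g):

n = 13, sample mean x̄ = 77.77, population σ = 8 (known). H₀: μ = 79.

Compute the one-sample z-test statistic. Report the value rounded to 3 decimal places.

test statistic = -0.554

SE = σ/√n = 8/√13 = 2.2188
z = (x̄−μ₀)/SE = (77.77−79)/2.2188 = -0.5544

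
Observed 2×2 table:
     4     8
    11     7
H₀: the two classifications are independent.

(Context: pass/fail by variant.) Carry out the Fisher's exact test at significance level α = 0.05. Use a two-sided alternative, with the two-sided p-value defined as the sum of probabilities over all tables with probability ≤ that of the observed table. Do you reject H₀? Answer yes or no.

reject H₀: no

Margins: r₁=12, r₂=18, c₁=15, c₂=15, n=30
p_obs = C(12,4)·C(18,11)/C(30,15); sum pmf over tables with pmf ≤ p_obs
p-value (two-sided) = 0.26354
At α=0.05: p ≥ α → fail to reject H₀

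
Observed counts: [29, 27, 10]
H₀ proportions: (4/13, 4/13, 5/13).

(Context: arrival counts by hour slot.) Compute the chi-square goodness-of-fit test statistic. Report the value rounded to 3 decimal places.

n = 66; E_i = n·p_i = [20.31, 20.31, 25.38]
χ² = (29−20.31)²/20.31 + (27−20.31)²/20.31 + (10−25.38)²/25.38 = 15.2500
df = 2

test statistic = 15.250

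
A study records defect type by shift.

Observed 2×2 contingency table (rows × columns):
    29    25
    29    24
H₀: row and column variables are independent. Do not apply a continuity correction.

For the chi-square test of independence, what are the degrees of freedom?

degrees of freedom = 1

df = (r−1)(c−1) = (2−1)·(2−1) = 1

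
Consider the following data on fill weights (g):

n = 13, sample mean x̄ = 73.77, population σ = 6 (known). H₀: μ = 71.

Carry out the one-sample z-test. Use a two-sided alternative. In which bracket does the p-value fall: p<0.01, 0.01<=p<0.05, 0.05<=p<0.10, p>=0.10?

p-value bracket: 0.05<=p<0.10

SE = σ/√n = 6/√13 = 1.6641
z = (x̄−μ₀)/SE = (73.77−71)/1.6641 = 1.6646
p-value (two-sided) = 0.09600
→ bracket: 0.05<=p<0.10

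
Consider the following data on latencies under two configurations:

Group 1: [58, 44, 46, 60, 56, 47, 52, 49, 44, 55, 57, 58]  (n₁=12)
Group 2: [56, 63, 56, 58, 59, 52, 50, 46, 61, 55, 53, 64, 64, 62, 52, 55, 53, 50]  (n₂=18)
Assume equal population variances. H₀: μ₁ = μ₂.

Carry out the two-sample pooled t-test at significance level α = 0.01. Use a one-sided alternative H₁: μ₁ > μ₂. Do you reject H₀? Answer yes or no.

reject H₀: no

x̄₁=52.167, s₁=5.906, n₁=12
x̄₂=56.056, s₂=5.286, n₂=18
s_p² = [11·5.906² + 17·5.286²]/28 = 30.6647
SE = √(s_p²·(1/12+1/18)) = 2.0637
t = (52.167−56.056)/2.0637 = -1.8844
df = 28
p-value (one-sided, H₁ greater) = 0.96503
At α=0.01: p ≥ α → fail to reject H₀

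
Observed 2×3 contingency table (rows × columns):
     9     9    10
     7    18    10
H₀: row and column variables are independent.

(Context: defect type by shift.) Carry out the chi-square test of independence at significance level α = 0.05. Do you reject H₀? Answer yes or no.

reject H₀: no

Row totals [28, 35], col totals [16, 27, 20], n=63
χ² = (9−7.11)²/7.11 + (9−12.00)²/12.00 + (10−8.89)²/8.89 + (7−8.89)²/8.89 + (18−15.00)²/15.00 + (10−11.11)²/11.11 = 2.5031
df = 2
p-value (upper-tail) = 0.28606
At α=0.05: p ≥ α → fail to reject H₀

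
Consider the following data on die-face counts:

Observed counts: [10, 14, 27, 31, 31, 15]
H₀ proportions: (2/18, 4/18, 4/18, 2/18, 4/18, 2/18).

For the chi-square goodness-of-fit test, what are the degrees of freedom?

degrees of freedom = 5

df = k − 1 = 6 − 1 = 5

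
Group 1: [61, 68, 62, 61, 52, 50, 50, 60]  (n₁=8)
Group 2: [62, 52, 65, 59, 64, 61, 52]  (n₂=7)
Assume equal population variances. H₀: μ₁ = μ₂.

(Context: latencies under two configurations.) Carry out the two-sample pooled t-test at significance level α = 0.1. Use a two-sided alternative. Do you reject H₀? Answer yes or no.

reject H₀: no

x̄₁=58.000, s₁=6.568, n₁=8
x̄₂=59.286, s₂=5.345, n₂=7
s_p² = [7·6.568² + 6·5.345²]/13 = 36.4176
SE = √(s_p²·(1/8+1/7)) = 3.1233
t = (58.000−59.286)/3.1233 = -0.4117
df = 13
p-value (two-sided) = 0.68730
At α=0.1: p ≥ α → fail to reject H₀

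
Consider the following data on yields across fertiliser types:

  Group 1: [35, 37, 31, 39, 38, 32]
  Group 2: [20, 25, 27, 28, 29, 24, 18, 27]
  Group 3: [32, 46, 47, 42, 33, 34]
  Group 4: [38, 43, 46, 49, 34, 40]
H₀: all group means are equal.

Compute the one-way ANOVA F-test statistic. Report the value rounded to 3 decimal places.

Group means [35.33, 24.75, 39.00, 41.67], grand mean 34.385
SSB = Σnᵢ(x̄ᵢ−x̄)² = 1193.987; SSW = ΣΣ(x−x̄ᵢ)² = 542.167
MSB = 1193.987/3 = 397.9957; MSW = 542.167/22 = 24.6439
F = MSB/MSW = 16.1498
df = (3, 22)

test statistic = 16.150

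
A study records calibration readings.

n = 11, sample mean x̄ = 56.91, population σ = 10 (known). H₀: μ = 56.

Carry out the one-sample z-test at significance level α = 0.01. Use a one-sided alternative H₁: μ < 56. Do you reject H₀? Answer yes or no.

reject H₀: no

SE = σ/√n = 10/√11 = 3.0151
z = (x̄−μ₀)/SE = (56.91−56)/3.0151 = 0.3018
p-value (one-sided, H₁ less) = 0.61860
At α=0.01: p ≥ α → fail to reject H₀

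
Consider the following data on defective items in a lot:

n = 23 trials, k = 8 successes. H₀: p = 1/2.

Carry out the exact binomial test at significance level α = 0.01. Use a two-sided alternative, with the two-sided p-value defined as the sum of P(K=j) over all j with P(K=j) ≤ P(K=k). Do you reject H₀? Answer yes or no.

Exact binomial: n=23, k=8, p₀=1/2=0.5000
P(X=j) = C(n,j)·p₀^j·(1−p₀)^(n−j); p = Σ P(X=j) over j with P(X=j) ≤ P(X=8)
p-value (two-sided) = 0.21004
At α=0.01: p ≥ α → fail to reject H₀

reject H₀: no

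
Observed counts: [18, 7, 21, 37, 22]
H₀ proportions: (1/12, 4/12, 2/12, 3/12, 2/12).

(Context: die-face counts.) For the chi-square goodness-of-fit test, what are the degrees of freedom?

df = k − 1 = 5 − 1 = 4

degrees of freedom = 4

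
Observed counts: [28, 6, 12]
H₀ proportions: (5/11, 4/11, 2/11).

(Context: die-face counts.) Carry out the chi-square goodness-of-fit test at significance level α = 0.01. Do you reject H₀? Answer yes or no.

n = 46; E_i = n·p_i = [20.91, 16.73, 8.36]
χ² = (28−20.91)²/20.91 + (6−16.73)²/16.73 + (12−8.36)²/8.36 = 10.8652
df = 2
p-value (upper-tail) = 0.00437
At α=0.01: p < α → reject H₀

reject H₀: yes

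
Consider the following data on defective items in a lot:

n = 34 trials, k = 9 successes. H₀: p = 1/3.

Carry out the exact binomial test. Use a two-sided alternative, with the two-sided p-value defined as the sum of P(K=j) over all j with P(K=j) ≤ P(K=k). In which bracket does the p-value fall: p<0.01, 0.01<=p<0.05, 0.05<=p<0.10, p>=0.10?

p-value bracket: p>=0.10

Exact binomial: n=34, k=9, p₀=1/3=0.3333
P(X=j) = C(n,j)·p₀^j·(1−p₀)^(n−j); p = Σ P(X=j) over j with P(X=j) ≤ P(X=9)
p-value (two-sided) = 0.46957
→ bracket: p>=0.10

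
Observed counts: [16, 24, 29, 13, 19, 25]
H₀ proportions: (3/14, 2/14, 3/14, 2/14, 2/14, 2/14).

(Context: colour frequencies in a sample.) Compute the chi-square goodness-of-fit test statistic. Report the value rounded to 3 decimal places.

test statistic = 10.796

n = 126; E_i = n·p_i = [27.00, 18.00, 27.00, 18.00, 18.00, 18.00]
χ² = (16−27.00)²/27.00 + (24−18.00)²/18.00 + (29−27.00)²/27.00 + (13−18.00)²/18.00 + (19−18.00)²/18.00 + (25−18.00)²/18.00 = 10.7963
df = 5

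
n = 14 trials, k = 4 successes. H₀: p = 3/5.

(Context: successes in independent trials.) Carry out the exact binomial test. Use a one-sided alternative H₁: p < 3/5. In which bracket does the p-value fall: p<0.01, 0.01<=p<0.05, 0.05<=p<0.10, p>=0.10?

p-value bracket: 0.01<=p<0.05

Exact binomial: n=14, k=4, p₀=3/5=0.6000
P(X≤4) from Σ C(n,i)·p₀^i·(1−p₀)^(n−i)
p-value (one-sided, H₁ less) = 0.01751
→ bracket: 0.01<=p<0.05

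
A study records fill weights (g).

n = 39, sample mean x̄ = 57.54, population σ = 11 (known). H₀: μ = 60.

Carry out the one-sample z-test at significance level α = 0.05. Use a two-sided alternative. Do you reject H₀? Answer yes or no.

SE = σ/√n = 11/√39 = 1.7614
z = (x̄−μ₀)/SE = (57.54−60)/1.7614 = -1.3966
p-value (two-sided) = 0.16253
At α=0.05: p ≥ α → fail to reject H₀

reject H₀: no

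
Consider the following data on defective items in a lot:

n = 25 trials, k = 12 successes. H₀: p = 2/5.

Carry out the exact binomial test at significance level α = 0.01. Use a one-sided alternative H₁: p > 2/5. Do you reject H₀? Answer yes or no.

reject H₀: no

Exact binomial: n=25, k=12, p₀=2/5=0.4000
P(X≥12) from Σ C(n,i)·p₀^i·(1−p₀)^(n−i)
p-value (one-sided, H₁ greater) = 0.26772
At α=0.01: p ≥ α → fail to reject H₀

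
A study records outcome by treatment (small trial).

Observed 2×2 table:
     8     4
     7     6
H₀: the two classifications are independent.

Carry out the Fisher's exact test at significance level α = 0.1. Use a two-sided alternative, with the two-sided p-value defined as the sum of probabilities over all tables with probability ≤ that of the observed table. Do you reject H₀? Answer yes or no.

Margins: r₁=12, r₂=13, c₁=15, c₂=10, n=25
p_obs = C(12,8)·C(13,7)/C(25,15); sum pmf over tables with pmf ≤ p_obs
p-value (two-sided) = 0.68817
At α=0.1: p ≥ α → fail to reject H₀

reject H₀: no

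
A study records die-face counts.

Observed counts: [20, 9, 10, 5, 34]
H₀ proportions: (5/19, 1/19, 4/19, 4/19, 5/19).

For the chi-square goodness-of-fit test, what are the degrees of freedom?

degrees of freedom = 4

df = k − 1 = 5 − 1 = 4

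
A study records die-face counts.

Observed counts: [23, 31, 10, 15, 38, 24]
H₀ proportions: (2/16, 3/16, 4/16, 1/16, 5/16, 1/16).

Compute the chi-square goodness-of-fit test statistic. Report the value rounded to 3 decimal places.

n = 141; E_i = n·p_i = [17.62, 26.44, 35.25, 8.81, 44.06, 8.81]
χ² = (23−17.62)²/17.62 + (31−26.44)²/26.44 + (10−35.25)²/35.25 + (15−8.81)²/8.81 + (38−44.06)²/44.06 + (24−8.81)²/8.81 = 51.8662
df = 5

test statistic = 51.866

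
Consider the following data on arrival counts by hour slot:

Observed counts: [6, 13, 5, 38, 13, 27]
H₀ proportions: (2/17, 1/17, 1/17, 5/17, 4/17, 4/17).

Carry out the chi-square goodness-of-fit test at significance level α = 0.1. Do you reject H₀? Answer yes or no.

reject H₀: yes

n = 102; E_i = n·p_i = [12.00, 6.00, 6.00, 30.00, 24.00, 24.00]
χ² = (6−12.00)²/12.00 + (13−6.00)²/6.00 + (5−6.00)²/6.00 + (38−30.00)²/30.00 + (13−24.00)²/24.00 + (27−24.00)²/24.00 = 18.8833
df = 5
p-value (upper-tail) = 0.00202
At α=0.1: p < α → reject H₀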